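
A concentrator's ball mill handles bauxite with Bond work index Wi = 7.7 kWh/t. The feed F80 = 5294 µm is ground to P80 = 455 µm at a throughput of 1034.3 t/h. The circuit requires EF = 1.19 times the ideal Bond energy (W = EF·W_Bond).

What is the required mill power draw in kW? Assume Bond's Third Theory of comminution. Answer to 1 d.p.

W_Bond = 10·Wi·(1/√P₈₀ − 1/√F₈₀)
W = 10·7.7·(1/√455 − 1/√5294) = 10·7.7·(0.033137) = 2.5515 kWh/t
W_actual = 1.19 × 2.5515 = 3.0363 kWh/t
Power = W × throughput = 3.0363 kWh/t × 1034.3 t/h = 3140.5 kW

P = 3140.5 kW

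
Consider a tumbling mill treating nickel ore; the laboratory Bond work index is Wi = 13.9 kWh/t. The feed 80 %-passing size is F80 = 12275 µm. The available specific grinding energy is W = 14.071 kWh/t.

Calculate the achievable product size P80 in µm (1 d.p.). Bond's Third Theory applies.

P80 = 82.3 µm

W = 10·Wi·[P80^(−½) − F80^(−½)]
⇒ 1/√P80 = W/(10·Wi) + 1/√F80
  = 14.0710/(10·13.9) + 1/√12275 = 0.101230 + 0.009026 = 0.110256
P80 = (1/0.110256)² = 9.0698² = 82.26 µm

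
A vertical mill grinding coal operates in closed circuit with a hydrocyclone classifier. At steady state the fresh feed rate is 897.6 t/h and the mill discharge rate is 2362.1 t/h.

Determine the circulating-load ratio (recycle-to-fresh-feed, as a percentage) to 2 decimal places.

Mill node: discharge = fresh + recycle.
R = M − F = 2362.1 − 897.6 = 1464.5 t/h
CL = 100·R/F = 100·1464.5/897.6 = 163.16 %

CL = 163.16 %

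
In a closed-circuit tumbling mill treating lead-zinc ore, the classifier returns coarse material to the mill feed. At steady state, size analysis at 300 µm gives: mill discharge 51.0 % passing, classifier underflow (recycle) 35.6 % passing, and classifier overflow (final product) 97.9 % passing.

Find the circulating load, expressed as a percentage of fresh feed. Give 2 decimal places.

Classifier node, passing 300 µm:
Fd + Rd = Ru + Fo ⇒ R/F = (o−d)/(d−u)
r = (97.9 − 51.0)/(51.0 − 35.6) = 46.9/15.4 = 3.0455
CL = 100·r = 304.55 %

CL = 304.55 %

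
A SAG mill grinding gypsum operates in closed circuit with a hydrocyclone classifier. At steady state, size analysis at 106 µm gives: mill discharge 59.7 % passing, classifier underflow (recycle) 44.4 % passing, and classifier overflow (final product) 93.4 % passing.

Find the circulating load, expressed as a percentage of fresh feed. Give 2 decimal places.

CL = 220.26 %

Two-product formula at 106 µm:
(1+r)d = ru + o → r = (o−d)/(d−u)
r = (93.4 − 59.7)/(59.7 − 44.4) = 33.7/15.3 = 2.2026
CL = 100·r = 220.26 %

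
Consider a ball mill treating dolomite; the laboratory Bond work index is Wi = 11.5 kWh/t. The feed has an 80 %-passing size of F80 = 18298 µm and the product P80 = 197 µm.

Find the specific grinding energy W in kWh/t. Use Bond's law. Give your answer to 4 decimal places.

W = 10·Wi·[P80^(−½) − F80^(−½)]
1/√197 = 0.071247;  1/√18298 = 0.007393
W = 10·11.5·(0.071247 − 0.007393) = 7.3433 kWh/t

W = 7.3433 kWh/t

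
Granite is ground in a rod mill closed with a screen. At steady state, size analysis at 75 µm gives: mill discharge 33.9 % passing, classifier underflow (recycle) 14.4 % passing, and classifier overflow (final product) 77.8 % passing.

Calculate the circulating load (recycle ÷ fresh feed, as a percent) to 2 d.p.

CL = 225.13 %

Mass balance on the −75 µm fraction:
d + r·d = r·u + o → r(d−u) = o−d
r = (77.8 − 33.9)/(33.9 − 14.4) = 43.9/19.5 = 2.2513
CL = 100·r = 225.13 %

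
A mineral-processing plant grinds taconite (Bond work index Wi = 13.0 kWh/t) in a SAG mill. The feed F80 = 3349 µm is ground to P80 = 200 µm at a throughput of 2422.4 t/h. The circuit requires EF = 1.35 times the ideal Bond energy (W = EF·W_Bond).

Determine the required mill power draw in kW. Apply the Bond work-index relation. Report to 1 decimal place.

Bond:  W = 10 Wi (1/√P − 1/√F)
W = 10·13.0·(1/√200 − 1/√3349) = 10·13.0·(0.053431) = 6.9460 kWh/t
Apply correction: 6.9460 × 1.35 = 9.3771 kWh/t
P = W·T = 9.3771·2422.4 = 22715.1 kW

P = 22715.1 kW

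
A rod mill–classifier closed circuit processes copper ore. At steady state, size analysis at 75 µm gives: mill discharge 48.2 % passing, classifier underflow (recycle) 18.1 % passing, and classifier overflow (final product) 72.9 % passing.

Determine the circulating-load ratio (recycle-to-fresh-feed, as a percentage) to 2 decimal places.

Mass balance on the −75 µm fraction:
d + r·d = r·u + o → r(d−u) = o−d
r = (72.9 − 48.2)/(48.2 − 18.1) = 24.7/30.1 = 0.8206
CL = 100·r = 82.06 %

CL = 82.06 %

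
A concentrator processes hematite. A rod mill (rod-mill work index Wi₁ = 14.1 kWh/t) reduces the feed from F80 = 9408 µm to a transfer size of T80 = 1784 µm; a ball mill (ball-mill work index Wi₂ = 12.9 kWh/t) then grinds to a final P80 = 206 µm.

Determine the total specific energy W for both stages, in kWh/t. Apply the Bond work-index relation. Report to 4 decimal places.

W = 7.8183 kWh/t

Bond:  W = 10 Wi (1/√P − 1/√F)
Stage 1 (9408→1784 µm, Wi₁=14.1): W₁ = 10·14.1·(0.023676 − 0.010310) = 1.8846 kWh/t
Stage 2 (1784→206 µm, Wi₂=12.9): W₂ = 10·12.9·(0.069673 − 0.023676) = 5.9337 kWh/t
W = W₁ + W₂ = 1.8846 + 5.9337 = 7.8183 kWh/t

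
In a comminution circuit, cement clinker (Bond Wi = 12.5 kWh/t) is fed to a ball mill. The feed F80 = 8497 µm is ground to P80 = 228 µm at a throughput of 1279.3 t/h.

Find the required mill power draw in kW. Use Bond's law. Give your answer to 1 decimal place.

P = 8855.7 kW

W = 10·Wi·(P80^(-½) − F80^(-½))
W = 10·12.5·(1/√228 − 1/√8497) = 10·12.5·(0.055378) = 6.9223 kWh/t
Mill draw = 6.9223 × 1279.3 = 8855.7 kW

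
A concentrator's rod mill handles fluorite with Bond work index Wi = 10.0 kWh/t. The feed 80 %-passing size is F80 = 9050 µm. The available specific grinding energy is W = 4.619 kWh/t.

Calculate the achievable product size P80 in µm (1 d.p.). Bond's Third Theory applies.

W = 10·Wi·(P80^(-½) − F80^(-½))
P80^-0.5 = F80^-0.5 + W/(10 Wi)
  = 4.6190/(10·10.0) + 1/√9050 = 0.046190 + 0.010512 = 0.056702
P80 = (1/0.056702)² = 17.6361² = 311.03 µm

P80 = 311.0 µm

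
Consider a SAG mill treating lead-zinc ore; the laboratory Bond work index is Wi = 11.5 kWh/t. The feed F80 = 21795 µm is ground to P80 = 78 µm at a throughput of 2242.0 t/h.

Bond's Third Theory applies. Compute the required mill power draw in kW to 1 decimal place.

P = 27447.1 kW

W = 10·Wi·[P80^(−½) − F80^(−½)]
W = 10·11.5·(1/√78 − 1/√21795) = 10·11.5·(0.106454) = 12.2422 kWh/t
Power = W × throughput = 12.2422 kWh/t × 2242.0 t/h = 27447.1 kW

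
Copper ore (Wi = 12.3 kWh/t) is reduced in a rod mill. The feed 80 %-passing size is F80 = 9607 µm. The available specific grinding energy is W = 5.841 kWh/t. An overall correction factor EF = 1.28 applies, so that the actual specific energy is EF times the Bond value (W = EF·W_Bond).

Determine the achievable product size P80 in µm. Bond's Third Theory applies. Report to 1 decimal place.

W = 10·Wi·(P80^(-½) − F80^(-½))
W_Bond = W / EF = 5.841 / 1.28 = 4.5633 kWh/t
⇒ 1/√P80 = W_Bond/(10 Wi) + 1/√F80
  = 4.5633/(10·12.3) + 1/√9607 = 0.037100 + 0.010202 = 0.047302
P80 = (1/0.047302)² = 21.1406² = 446.93 µm

P80 = 446.9 µm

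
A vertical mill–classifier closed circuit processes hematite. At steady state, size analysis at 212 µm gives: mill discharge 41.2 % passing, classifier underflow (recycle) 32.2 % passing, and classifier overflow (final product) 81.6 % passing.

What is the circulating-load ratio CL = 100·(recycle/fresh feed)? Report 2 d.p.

Let r = R/F. Size balance at 212 µm:
d + r·d = r·u + o → r(d−u) = o−d
r = (81.6 − 41.2)/(41.2 − 32.2) = 40.4/9.0 = 4.4889
CL = 100·r = 448.89 %

CL = 448.89 %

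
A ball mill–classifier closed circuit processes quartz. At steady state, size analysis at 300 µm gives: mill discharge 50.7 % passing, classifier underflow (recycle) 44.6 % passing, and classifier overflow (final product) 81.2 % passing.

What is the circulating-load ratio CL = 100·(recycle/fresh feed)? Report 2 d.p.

CL = 500.00 %

Two-product formula at 300 µm:
r = (o − d)/(d − u)
r = (81.2 − 50.7)/(50.7 − 44.6) = 30.5/6.1 = 5.0000
CL = 100·r = 500.00 %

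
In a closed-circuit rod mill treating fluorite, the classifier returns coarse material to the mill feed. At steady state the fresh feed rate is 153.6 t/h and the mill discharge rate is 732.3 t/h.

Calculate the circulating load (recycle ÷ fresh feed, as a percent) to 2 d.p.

CL = 376.76 %

Discharge = new feed + return, hence
R = M − F = 732.3 − 153.6 = 578.7 t/h
CL = 100·R/F = 100·578.7/153.6 = 376.76 %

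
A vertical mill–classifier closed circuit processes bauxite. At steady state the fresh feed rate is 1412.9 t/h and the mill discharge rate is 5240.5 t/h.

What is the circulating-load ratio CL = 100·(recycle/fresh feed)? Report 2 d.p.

M = F + R at steady state, so:
R = M − F = 5240.5 − 1412.9 = 3827.6 t/h
CL = 100·R/F = 100·3827.6/1412.9 = 270.90 %

CL = 270.90 %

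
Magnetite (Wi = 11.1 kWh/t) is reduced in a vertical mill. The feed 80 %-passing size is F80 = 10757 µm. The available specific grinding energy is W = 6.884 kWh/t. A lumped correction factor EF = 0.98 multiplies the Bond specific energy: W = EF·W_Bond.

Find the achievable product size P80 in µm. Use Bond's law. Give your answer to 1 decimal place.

W = 10 Wi (P80^-0.5 − F80^-0.5)
W_Bond = W / EF = 6.884 / 0.98 = 7.0245 kWh/t
P80^-0.5 = F80^-0.5 + W_Bond/(10 Wi)
  = 7.0245/(10·11.1) + 1/√10757 = 0.063284 + 0.009642 = 0.072925
P80 = (1/0.072925)² = 13.7126² = 188.04 µm

P80 = 188.0 µm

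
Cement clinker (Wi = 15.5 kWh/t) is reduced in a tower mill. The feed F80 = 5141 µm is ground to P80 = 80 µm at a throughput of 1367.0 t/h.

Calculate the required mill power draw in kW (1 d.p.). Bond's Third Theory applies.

W = 10·Wi·(P80^(-½) − F80^(-½))
W = 10·15.5·(1/√80 − 1/√5141) = 10·15.5·(0.097857) = 15.1678 kWh/t
Mill draw = 15.1678 × 1367.0 = 20734.3 kW

P = 20734.3 kW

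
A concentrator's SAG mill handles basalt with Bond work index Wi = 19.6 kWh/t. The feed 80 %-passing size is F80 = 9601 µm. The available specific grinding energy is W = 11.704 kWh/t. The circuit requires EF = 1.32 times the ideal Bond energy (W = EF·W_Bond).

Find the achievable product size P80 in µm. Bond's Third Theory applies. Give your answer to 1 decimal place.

P80 = 325.3 µm

W = 10 Wi / √P80 − 10 Wi / √F80
W_Bond = W / EF = 11.704 / 1.32 = 8.8667 kWh/t
1/√P80 = 1/√F80 + W_Bond/(10·Wi)
  = 8.8667/(10·19.6) + 1/√9601 = 0.045238 + 0.010206 = 0.055444
P80 = (1/0.055444)² = 18.0363² = 325.31 µm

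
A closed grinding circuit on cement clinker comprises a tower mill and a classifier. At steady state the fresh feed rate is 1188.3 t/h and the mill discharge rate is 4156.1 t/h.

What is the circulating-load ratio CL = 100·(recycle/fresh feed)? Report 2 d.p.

Discharge = new feed + return, hence
R = M − F = 4156.1 − 1188.3 = 2967.8 t/h
CL = 100·R/F = 100·2967.8/1188.3 = 249.75 %

CL = 249.75 %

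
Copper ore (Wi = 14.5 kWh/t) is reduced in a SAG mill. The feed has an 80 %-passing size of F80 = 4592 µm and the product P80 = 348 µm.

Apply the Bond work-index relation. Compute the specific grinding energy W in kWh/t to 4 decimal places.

Bond:  W = 10 Wi (1/√P − 1/√F)
1/√348 = 0.053606;  1/√4592 = 0.014757
W = 10·14.5·(0.053606 − 0.014757) = 5.6330 kWh/t

W = 5.6330 kWh/t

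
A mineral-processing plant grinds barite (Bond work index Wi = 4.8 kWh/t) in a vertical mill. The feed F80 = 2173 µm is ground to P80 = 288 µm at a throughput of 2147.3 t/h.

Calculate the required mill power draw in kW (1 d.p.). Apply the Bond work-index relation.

P = 3862.4 kW

W = 10 Wi (P80^-0.5 − F80^-0.5)
W = 10·4.8·(1/√288 − 1/√2173) = 10·4.8·(0.037473) = 1.7987 kWh/t
Mill draw = 1.7987 × 2147.3 = 3862.4 kW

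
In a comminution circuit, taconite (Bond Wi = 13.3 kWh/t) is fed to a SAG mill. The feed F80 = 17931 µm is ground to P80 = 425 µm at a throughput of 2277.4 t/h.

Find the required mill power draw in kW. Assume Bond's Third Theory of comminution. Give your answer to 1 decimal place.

W = 10·Wi·[P80^(−½) − F80^(−½)]
W = 10·13.3·(1/√425 − 1/√17931) = 10·13.3·(0.041039) = 5.4582 kWh/t
Mill draw = 5.4582 × 2277.4 = 12430.5 kW

P = 12430.5 kW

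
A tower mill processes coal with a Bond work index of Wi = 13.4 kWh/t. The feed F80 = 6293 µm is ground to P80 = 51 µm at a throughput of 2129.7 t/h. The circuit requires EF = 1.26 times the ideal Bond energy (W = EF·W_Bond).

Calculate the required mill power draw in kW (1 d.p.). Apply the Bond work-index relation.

Bond:  W = 10 Wi (1/√P − 1/√F)
W = 10·13.4·(1/√51 − 1/√6293) = 10·13.4·(0.127422) = 17.0746 kWh/t
W_actual = 1.26 × 17.0746 = 21.5140 kWh/t
P_mill = W·ṁ = 21.5140·2129.7 = 45818.3 kW

P = 45818.3 kW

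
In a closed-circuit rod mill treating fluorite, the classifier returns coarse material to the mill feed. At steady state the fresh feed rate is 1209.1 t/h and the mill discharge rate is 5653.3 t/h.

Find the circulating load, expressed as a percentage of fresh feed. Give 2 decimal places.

CL = 367.56 %

Discharge = new feed + return, hence
R = M − F = 5653.3 − 1209.1 = 4444.2 t/h
CL = 100·R/F = 100·4444.2/1209.1 = 367.56 %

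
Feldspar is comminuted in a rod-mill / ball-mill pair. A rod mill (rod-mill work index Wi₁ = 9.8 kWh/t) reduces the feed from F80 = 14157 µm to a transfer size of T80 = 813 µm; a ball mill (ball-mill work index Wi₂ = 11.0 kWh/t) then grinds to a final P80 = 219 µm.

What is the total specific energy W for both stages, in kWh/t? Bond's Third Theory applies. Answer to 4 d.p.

W = 10·Wi·[P80^(−½) − F80^(−½)]
Stage 1 (14157→813 µm, Wi₁=9.8): W₁ = 10·9.8·(0.035072 − 0.008405) = 2.6134 kWh/t
Stage 2 (813→219 µm, Wi₂=11.0): W₂ = 10·11.0·(0.067574 − 0.035072) = 3.5752 kWh/t
W = W₁ + W₂ = 2.6134 + 3.5752 = 6.1886 kWh/t

W = 6.1886 kWh/t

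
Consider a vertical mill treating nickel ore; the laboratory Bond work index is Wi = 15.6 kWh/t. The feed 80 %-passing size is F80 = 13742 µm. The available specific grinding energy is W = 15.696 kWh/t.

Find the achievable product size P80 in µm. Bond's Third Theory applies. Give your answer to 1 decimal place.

P80 = 83.9 µm

W = 10 Wi (1/√P80 − 1/√F80)  [Bond]
1/√P80 = 1/√F80 + W/(10·Wi)
  = 15.6960/(10·15.6) + 1/√13742 = 0.100615 + 0.008531 = 0.109146
P80 = (1/0.109146)² = 9.1620² = 83.94 µm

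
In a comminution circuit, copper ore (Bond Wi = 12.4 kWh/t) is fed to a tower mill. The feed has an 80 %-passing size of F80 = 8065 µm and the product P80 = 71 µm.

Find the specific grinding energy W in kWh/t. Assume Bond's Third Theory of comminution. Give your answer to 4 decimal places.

W_Bond = 10·Wi·(1/√P₈₀ − 1/√F₈₀)
1/√71 = 0.118678;  1/√8065 = 0.011135
W = 10·12.4·(0.118678 − 0.011135) = 13.3353 kWh/t

W = 13.3353 kWh/t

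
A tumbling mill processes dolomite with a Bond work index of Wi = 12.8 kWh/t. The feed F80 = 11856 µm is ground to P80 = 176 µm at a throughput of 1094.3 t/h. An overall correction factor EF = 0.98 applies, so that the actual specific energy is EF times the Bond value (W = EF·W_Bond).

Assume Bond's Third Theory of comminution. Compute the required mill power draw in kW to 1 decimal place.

W = 10 Wi (P80^-0.5 − F80^-0.5)
W = 10·12.8·(1/√176 − 1/√11856) = 10·12.8·(0.066194) = 8.4728 kWh/t
W_actual = 0.98 × 8.4728 = 8.3034 kWh/t
Power = W × throughput = 8.3034 kWh/t × 1094.3 t/h = 9086.4 kW

P = 9086.4 kW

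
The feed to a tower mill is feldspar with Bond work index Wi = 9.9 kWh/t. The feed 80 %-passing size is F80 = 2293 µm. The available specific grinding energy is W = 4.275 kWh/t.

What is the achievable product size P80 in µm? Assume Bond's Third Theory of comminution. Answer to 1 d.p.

W = 10·Wi·(P80^(-½) − F80^(-½))
⇒ 1/√P80 = W/(10 Wi) + 1/√F80
  = 4.2750/(10·9.9) + 1/√2293 = 0.043182 + 0.020883 = 0.064065
P80 = (1/0.064065)² = 15.6091² = 243.64 µm

P80 = 243.6 µm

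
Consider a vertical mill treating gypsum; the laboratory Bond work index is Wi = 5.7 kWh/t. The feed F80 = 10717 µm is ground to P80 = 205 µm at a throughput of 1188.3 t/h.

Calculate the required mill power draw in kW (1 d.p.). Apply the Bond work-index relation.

Bond: W = 10·Wi·(1/√P80 − 1/√F80)
W = 10·5.7·(1/√205 − 1/√10717) = 10·5.7·(0.060183) = 3.4305 kWh/t
P = W·T = 3.4305·1188.3 = 4076.4 kW

P = 4076.4 kW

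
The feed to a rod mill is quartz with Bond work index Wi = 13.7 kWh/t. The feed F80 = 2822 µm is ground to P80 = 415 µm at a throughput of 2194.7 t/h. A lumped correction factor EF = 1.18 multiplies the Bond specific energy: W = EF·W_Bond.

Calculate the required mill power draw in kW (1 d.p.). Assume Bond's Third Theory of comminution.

W = 10·Wi·[P80^(−½) − F80^(−½)]
W = 10·13.7·(1/√415 − 1/√2822) = 10·13.7·(0.030264) = 4.1461 kWh/t
With EF = 1.18: W = 4.1461·1.18 = 4.8924 kWh/t
Power = W × throughput = 4.8924 kWh/t × 2194.7 t/h = 10737.4 kW

P = 10737.4 kW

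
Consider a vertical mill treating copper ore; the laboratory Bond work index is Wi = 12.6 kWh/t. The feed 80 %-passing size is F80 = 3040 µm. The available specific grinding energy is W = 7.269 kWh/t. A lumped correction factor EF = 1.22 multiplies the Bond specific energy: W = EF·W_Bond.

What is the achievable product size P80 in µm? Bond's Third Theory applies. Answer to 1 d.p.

P80 = 233.6 µm

Bond: W = 10·Wi·(1/√P80 − 1/√F80)
W_Bond = W / EF = 7.269 / 1.22 = 5.9582 kWh/t
P80^(−½) = W_Bond/(10 Wi) + F80^(−½)
  = 5.9582/(10·12.6) + 1/√3040 = 0.047287 + 0.018137 = 0.065424
P80 = (1/0.065424)² = 15.2849² = 233.63 µm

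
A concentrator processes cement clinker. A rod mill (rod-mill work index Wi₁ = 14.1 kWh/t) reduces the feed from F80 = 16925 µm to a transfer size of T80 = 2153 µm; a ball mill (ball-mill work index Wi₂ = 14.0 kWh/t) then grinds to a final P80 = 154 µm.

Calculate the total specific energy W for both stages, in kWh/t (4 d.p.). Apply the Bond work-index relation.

W = 10 Wi (P80^-0.5 − F80^-0.5)
Stage 1 (16925→2153 µm, Wi₁=14.1): W₁ = 10·14.1·(0.021552 − 0.007687) = 1.9550 kWh/t
Stage 2 (2153→154 µm, Wi₂=14.0): W₂ = 10·14.0·(0.080582 − 0.021552) = 8.2643 kWh/t
W = W₁ + W₂ = 1.9550 + 8.2643 = 10.2193 kWh/t

W = 10.2193 kWh/t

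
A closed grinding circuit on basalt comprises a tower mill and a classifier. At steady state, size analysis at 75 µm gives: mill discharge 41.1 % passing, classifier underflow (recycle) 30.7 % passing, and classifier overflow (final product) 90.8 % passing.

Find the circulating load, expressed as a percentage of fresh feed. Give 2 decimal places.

CL = 477.88 %

Let r = R/F. Size balance at 75 µm:
(1+r)d = ru + o → r = (o−d)/(d−u)
r = (90.8 − 41.1)/(41.1 − 30.7) = 49.7/10.4 = 4.7788
CL = 100·r = 477.88 %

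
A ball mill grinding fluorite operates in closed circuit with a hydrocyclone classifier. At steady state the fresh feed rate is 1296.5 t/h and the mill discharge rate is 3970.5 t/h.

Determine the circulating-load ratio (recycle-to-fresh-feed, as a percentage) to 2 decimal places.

Discharge = new feed + return, hence
R = M − F = 3970.5 − 1296.5 = 2674.0 t/h
CL = 100·R/F = 100·2674.0/1296.5 = 206.25 %

CL = 206.25 %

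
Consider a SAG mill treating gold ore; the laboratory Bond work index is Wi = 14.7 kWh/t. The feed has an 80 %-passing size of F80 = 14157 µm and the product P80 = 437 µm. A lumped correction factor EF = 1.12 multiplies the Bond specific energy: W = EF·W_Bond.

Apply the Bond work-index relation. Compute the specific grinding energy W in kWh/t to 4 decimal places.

W = 10·Wi·[P80^(−½) − F80^(−½)]
1/√437 = 0.047836;  1/√14157 = 0.008405
W = 10·14.7·(0.047836 − 0.008405) = 5.7965 kWh/t
Apply correction: 5.7965 × 1.12 = 6.4921 kWh/t

W = 6.4921 kWh/t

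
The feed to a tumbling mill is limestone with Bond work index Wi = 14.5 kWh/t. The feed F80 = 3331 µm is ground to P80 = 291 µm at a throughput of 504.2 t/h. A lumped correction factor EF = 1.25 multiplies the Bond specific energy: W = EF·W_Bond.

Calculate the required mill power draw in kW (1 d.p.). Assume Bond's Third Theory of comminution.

P = 3773.7 kW

Bond: W = 10·Wi·(1/√P80 − 1/√F80)
W = 10·14.5·(1/√291 − 1/√3331) = 10·14.5·(0.041294) = 5.9877 kWh/t
W_actual = 1.25 × 5.9877 = 7.4846 kWh/t
P_mill = W·ṁ = 7.4846·504.2 = 3773.7 kW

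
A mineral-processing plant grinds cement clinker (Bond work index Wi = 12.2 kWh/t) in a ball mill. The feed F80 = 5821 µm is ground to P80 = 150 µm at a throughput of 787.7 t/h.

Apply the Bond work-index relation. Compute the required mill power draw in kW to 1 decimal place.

P = 6586.9 kW

Bond: W = 10·Wi·(1/√P80 − 1/√F80)
W = 10·12.2·(1/√150 − 1/√5821) = 10·12.2·(0.068543) = 8.3622 kWh/t
P = W·T = 8.3622·787.7 = 6586.9 kW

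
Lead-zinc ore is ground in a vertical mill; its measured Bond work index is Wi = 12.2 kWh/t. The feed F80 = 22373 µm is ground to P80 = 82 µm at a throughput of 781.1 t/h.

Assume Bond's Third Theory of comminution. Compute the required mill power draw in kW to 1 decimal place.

P = 9886.4 kW

W = 10 Wi / √P80 − 10 Wi / √F80
W = 10·12.2·(1/√82 − 1/√22373) = 10·12.2·(0.103746) = 12.6570 kWh/t
P = W·T = 12.6570·781.1 = 9886.4 kW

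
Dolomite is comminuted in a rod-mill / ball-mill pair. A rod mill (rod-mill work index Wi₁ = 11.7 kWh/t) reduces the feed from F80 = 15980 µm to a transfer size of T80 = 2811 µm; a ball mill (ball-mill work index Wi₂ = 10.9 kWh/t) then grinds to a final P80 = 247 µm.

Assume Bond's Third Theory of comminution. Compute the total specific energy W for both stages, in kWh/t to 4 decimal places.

W = 6.1608 kWh/t

W = 10 Wi / √P80 − 10 Wi / √F80
Stage 1 (15980→2811 µm, Wi₁=11.7): W₁ = 10·11.7·(0.018861 − 0.007911) = 1.2812 kWh/t
Stage 2 (2811→247 µm, Wi₂=10.9): W₂ = 10·10.9·(0.063628 − 0.018861) = 4.8796 kWh/t
W = W₁ + W₂ = 1.2812 + 4.8796 = 6.1608 kWh/t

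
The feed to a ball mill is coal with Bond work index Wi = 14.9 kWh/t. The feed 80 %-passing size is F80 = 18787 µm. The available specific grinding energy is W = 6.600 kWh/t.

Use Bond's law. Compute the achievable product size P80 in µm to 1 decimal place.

P80 = 375.7 µm

W = 10 Wi / √P80 − 10 Wi / √F80
P80^-0.5 = F80^-0.5 + W/(10 Wi)
  = 6.6000/(10·14.9) + 1/√18787 = 0.044295 + 0.007296 = 0.051591
P80 = (1/0.051591)² = 19.3832² = 375.71 µm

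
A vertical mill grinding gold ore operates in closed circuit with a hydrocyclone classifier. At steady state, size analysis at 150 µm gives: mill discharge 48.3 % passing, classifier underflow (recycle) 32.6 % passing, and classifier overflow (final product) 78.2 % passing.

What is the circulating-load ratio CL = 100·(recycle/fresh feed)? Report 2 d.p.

Two-product formula at 150 µm:
d + r·d = r·u + o → r(d−u) = o−d
r = (78.2 − 48.3)/(48.3 − 32.6) = 29.9/15.7 = 1.9045
CL = 100·r = 190.45 %

CL = 190.45 %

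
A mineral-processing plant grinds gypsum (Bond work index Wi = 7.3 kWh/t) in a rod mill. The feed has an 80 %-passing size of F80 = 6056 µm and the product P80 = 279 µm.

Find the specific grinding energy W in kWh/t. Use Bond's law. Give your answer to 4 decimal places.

Bond:  W = 10 Wi (1/√P − 1/√F)
1/√279 = 0.059868;  1/√6056 = 0.012850
W = 10·7.3·(0.059868 − 0.012850) = 3.4323 kWh/t

W = 3.4323 kWh/t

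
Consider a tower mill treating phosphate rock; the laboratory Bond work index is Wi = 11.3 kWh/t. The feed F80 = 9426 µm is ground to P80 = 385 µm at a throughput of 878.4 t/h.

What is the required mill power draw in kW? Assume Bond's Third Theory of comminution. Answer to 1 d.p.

P = 4036.3 kW

Bond: W = 10·Wi·(1/√P80 − 1/√F80)
W = 10·11.3·(1/√385 − 1/√9426) = 10·11.3·(0.040665) = 4.5951 kWh/t
P = W·T = 4.5951·878.4 = 4036.3 kW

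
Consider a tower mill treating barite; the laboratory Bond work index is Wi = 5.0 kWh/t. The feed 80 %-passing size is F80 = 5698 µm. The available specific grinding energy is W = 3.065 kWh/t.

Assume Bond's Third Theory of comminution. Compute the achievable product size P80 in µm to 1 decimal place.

W = 10 Wi (P80^-0.5 − F80^-0.5)
P80^(−½) = W/(10 Wi) + F80^(−½)
  = 3.0650/(10·5.0) + 1/√5698 = 0.061300 + 0.013248 = 0.074548
P80 = (1/0.074548)² = 13.4142² = 179.94 µm

P80 = 179.9 µm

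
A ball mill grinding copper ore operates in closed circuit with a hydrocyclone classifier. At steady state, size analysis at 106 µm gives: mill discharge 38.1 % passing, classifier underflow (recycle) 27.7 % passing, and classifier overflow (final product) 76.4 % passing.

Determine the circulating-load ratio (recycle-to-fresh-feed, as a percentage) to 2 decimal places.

Two-product formula at 106 µm:
Fd + Rd = Ru + Fo ⇒ R/F = (o−d)/(d−u)
r = (76.4 − 38.1)/(38.1 − 27.7) = 38.3/10.4 = 3.6827
CL = 100·r = 368.27 %

CL = 368.27 %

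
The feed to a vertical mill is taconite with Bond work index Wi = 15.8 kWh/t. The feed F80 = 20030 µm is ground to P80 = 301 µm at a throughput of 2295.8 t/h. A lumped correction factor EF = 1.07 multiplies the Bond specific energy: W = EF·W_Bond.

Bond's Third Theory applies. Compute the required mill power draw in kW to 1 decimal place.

P = 19628.9 kW

W = 10 Wi / √P80 − 10 Wi / √F80
W = 10·15.8·(1/√301 − 1/√20030) = 10·15.8·(0.050573) = 7.9906 kWh/t
W_actual = 1.07 × 7.9906 = 8.5499 kWh/t
P = W·T = 8.5499·2295.8 = 19628.9 kW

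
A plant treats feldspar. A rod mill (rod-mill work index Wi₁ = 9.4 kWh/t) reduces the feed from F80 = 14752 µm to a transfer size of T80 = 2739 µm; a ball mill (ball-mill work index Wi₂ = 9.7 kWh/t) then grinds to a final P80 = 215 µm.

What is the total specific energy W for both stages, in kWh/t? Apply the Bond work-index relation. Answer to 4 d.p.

Bond: W = 10·Wi·(1/√P80 − 1/√F80)
Stage 1 (14752→2739 µm, Wi₁=9.4): W₁ = 10·9.4·(0.019108 − 0.008233) = 1.0222 kWh/t
Stage 2 (2739→215 µm, Wi₂=9.7): W₂ = 10·9.7·(0.068199 − 0.019108) = 4.7619 kWh/t
W = W₁ + W₂ = 1.0222 + 4.7619 = 5.7841 kWh/t

W = 5.7841 kWh/t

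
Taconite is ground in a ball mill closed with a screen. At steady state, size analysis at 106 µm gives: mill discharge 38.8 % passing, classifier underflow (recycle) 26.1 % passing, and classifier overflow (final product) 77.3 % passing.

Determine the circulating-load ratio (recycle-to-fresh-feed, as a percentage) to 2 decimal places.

CL = 303.15 %

Let r = R/F. Size balance at 106 µm:
(1+r)d = ru + o → r = (o−d)/(d−u)
r = (77.3 − 38.8)/(38.8 − 26.1) = 38.5/12.7 = 3.0315
CL = 100·r = 303.15 %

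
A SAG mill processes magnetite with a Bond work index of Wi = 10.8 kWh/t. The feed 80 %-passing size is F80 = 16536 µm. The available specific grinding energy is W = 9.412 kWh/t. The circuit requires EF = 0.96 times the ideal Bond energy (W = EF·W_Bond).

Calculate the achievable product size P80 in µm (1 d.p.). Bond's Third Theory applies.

P80 = 103.0 µm

Bond:  W = 10 Wi (1/√P − 1/√F)
W_Bond = W / EF = 9.412 / 0.96 = 9.8042 kWh/t
1/√P80 = 1/√F80 + W_Bond/(10·Wi)
  = 9.8042/(10·10.8) + 1/√16536 = 0.090779 + 0.007777 = 0.098556
P80 = (1/0.098556)² = 10.1465² = 102.95 µm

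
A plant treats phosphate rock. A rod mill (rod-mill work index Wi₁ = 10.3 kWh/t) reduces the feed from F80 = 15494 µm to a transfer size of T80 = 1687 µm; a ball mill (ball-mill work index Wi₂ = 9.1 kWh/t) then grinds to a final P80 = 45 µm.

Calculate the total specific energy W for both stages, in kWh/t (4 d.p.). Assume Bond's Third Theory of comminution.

W = 13.0302 kWh/t

W = 10·Wi·(P80^(-½) − F80^(-½))
Stage 1 (15494→1687 µm, Wi₁=10.3): W₁ = 10·10.3·(0.024347 − 0.008034) = 1.6802 kWh/t
Stage 2 (1687→45 µm, Wi₂=9.1): W₂ = 10·9.1·(0.149071 − 0.024347) = 11.3499 kWh/t
W = W₁ + W₂ = 1.6802 + 11.3499 = 13.0302 kWh/t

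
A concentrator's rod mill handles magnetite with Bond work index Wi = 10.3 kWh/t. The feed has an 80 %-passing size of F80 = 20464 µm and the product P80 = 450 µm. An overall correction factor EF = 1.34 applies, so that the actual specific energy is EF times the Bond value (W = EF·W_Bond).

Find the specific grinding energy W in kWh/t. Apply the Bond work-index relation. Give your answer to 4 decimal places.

Bond:  W = 10 Wi (1/√P − 1/√F)
1/√450 = 0.047140;  1/√20464 = 0.006990
W = 10·10.3·(0.047140 − 0.006990) = 4.1355 kWh/t
W_actual = 1.34 × 4.1355 = 5.5415 kWh/t

W = 5.5415 kWh/t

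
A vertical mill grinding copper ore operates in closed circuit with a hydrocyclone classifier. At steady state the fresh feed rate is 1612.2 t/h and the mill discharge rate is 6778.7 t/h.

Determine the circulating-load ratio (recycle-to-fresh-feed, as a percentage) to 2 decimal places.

CL = 320.46 %

Steady state: M = F + R.
R = M − F = 6778.7 − 1612.2 = 5166.5 t/h
CL = 100·R/F = 100·5166.5/1612.2 = 320.46 %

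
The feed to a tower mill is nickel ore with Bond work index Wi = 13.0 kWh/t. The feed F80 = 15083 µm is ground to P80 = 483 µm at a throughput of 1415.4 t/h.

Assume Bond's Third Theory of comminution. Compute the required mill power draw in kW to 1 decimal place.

Bond:  W = 10 Wi (1/√P − 1/√F)
W = 10·13.0·(1/√483 − 1/√15083) = 10·13.0·(0.037359) = 4.8567 kWh/t
P = W·T = 4.8567·1415.4 = 6874.2 kW

P = 6874.2 kW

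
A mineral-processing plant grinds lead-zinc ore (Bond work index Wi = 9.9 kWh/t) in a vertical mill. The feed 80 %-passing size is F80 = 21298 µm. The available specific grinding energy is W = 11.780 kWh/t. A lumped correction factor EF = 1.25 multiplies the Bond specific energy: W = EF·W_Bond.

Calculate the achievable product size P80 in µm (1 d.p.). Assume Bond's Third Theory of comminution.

P80 = 96.0 µm

W = 10·Wi·[P80^(−½) − F80^(−½)]
W_Bond = W / EF = 11.780 / 1.25 = 9.4240 kWh/t
P80^-0.5 = F80^-0.5 + W_Bond/(10 Wi)
  = 9.4240/(10·9.9) + 1/√21298 = 0.095192 + 0.006852 = 0.102044
P80 = (1/0.102044)² = 9.7997² = 96.03 µm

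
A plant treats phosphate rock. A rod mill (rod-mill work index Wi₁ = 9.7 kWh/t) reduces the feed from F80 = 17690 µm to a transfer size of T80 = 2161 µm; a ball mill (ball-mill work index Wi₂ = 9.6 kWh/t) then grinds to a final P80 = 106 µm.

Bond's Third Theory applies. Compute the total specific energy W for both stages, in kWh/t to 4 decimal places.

W_Bond = 10·Wi·(1/√P₈₀ − 1/√F₈₀)
Stage 1 (17690→2161 µm, Wi₁=9.7): W₁ = 10·9.7·(0.021512 − 0.007519) = 1.3573 kWh/t
Stage 2 (2161→106 µm, Wi₂=9.6): W₂ = 10·9.6·(0.097129 − 0.021512) = 7.2592 kWh/t
W = W₁ + W₂ = 1.3573 + 7.2592 = 8.6166 kWh/t

W = 8.6166 kWh/t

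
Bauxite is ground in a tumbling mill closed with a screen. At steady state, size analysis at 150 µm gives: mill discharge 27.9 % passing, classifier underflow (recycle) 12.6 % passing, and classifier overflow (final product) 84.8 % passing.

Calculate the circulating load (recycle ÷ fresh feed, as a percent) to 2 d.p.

CL = 371.90 %

Balance %-passing 150 µm (r = R/F):
(1+r)d = ru + o → r = (o−d)/(d−u)
r = (84.8 − 27.9)/(27.9 − 12.6) = 56.9/15.3 = 3.7190
CL = 100·r = 371.90 %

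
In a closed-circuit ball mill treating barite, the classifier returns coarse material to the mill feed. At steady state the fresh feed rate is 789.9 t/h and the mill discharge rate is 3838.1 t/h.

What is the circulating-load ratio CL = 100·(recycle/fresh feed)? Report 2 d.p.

CL = 385.90 %

Mill node: discharge = fresh + recycle.
R = M − F = 3838.1 − 789.9 = 3048.2 t/h
CL = 100·R/F = 100·3048.2/789.9 = 385.90 %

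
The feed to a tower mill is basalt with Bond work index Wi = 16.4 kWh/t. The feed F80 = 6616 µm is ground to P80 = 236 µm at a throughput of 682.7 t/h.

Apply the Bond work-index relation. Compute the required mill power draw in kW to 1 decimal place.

P = 5911.7 kW

W = 10·Wi·(P80^(-½) − F80^(-½))
W = 10·16.4·(1/√236 − 1/√6616) = 10·16.4·(0.052800) = 8.6592 kWh/t
P_mill = W·ṁ = 8.6592·682.7 = 5911.7 kW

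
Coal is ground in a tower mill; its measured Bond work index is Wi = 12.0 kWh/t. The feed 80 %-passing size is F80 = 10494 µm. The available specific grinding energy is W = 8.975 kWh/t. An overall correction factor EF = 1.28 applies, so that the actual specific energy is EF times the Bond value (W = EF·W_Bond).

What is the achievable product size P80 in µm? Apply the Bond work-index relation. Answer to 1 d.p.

P80 = 215.0 µm

Bond: W = 10·Wi·(1/√P80 − 1/√F80)
W_Bond = W / EF = 8.975 / 1.28 = 7.0117 kWh/t
P80^-0.5 = F80^-0.5 + W_Bond/(10 Wi)
  = 7.0117/(10·12.0) + 1/√10494 = 0.058431 + 0.009762 = 0.068193
P80 = (1/0.068193)² = 14.6643² = 215.04 µm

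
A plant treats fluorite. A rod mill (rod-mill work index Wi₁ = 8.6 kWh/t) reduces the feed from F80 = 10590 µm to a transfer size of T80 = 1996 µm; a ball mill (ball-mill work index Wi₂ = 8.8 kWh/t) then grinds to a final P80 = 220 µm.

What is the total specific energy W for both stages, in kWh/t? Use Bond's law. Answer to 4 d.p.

W = 10·Wi·[P80^(−½) − F80^(−½)]
Stage 1 (10590→1996 µm, Wi₁=8.6): W₁ = 10·8.6·(0.022383 − 0.009717) = 1.0892 kWh/t
Stage 2 (1996→220 µm, Wi₂=8.8): W₂ = 10·8.8·(0.067420 − 0.022383) = 3.9632 kWh/t
W = W₁ + W₂ = 1.0892 + 3.9632 = 5.0525 kWh/t

W = 5.0525 kWh/t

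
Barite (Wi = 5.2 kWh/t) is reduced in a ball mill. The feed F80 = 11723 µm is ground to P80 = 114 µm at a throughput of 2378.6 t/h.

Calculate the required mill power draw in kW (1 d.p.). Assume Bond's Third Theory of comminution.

W_Bond = 10·Wi·(1/√P₈₀ − 1/√F₈₀)
W = 10·5.2·(1/√114 − 1/√11723) = 10·5.2·(0.084423) = 4.3900 kWh/t
P = W·T = 4.3900·2378.6 = 10442.0 kW

P = 10442.0 kW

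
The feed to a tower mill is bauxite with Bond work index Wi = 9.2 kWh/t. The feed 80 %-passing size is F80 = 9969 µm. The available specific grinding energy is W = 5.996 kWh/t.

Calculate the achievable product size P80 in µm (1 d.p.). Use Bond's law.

W = 10 Wi (1/√P80 − 1/√F80)  [Bond]
P80^(−½) = W/(10 Wi) + F80^(−½)
  = 5.9960/(10·9.2) + 1/√9969 = 0.065174 + 0.010016 = 0.075189
P80 = (1/0.075189)² = 13.2997² = 176.88 µm

P80 = 176.9 µm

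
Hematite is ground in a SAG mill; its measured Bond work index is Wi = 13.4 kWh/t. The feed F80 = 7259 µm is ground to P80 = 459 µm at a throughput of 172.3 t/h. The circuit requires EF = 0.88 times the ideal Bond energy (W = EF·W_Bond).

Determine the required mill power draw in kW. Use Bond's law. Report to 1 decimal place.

P = 709.9 kW

W = 10 Wi (1/√P80 − 1/√F80)  [Bond]
W = 10·13.4·(1/√459 − 1/√7259) = 10·13.4·(0.034939) = 4.6818 kWh/t
Apply correction: 4.6818 × 0.88 = 4.1200 kWh/t
P_mill = W·ṁ = 4.1200·172.3 = 709.9 kW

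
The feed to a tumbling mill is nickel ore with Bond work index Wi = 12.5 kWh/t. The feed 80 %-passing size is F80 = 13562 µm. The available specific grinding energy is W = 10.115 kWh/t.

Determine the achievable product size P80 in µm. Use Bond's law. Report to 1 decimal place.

P80 = 124.8 µm

W = 10 Wi (P80^-0.5 − F80^-0.5)
P80^-0.5 = F80^-0.5 + W/(10 Wi)
  = 10.1150/(10·12.5) + 1/√13562 = 0.080920 + 0.008587 = 0.089507
P80 = (1/0.089507)² = 11.1723² = 124.82 µm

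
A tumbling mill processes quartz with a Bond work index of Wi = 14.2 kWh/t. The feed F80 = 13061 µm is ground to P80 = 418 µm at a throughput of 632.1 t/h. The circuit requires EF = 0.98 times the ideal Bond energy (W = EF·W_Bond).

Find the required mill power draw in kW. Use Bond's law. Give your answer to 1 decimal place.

P = 3532.7 kW

W = 10 Wi (1/√P80 − 1/√F80)  [Bond]
W = 10·14.2·(1/√418 − 1/√13061) = 10·14.2·(0.040162) = 5.7029 kWh/t
With EF = 0.98: W = 5.7029·0.98 = 5.5889 kWh/t
P_mill = W·ṁ = 5.5889·632.1 = 3532.7 kW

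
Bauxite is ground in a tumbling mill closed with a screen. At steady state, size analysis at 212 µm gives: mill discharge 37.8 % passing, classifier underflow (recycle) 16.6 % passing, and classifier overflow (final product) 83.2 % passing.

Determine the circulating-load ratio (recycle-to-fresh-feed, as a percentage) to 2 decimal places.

CL = 214.15 %

Balance %-passing 212 µm (r = R/F):
r = (o − d)/(d − u)
r = (83.2 − 37.8)/(37.8 − 16.6) = 45.4/21.2 = 2.1415
CL = 100·r = 214.15 %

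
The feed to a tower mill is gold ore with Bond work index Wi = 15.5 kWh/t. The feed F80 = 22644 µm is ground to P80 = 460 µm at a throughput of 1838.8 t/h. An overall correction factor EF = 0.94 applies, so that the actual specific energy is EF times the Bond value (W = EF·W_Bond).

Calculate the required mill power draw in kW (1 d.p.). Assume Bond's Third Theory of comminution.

P = 10711.1 kW

Bond:  W = 10 Wi (1/√P − 1/√F)
W = 10·15.5·(1/√460 − 1/√22644) = 10·15.5·(0.039980) = 6.1969 kWh/t
Corrected W = EF·W_Bond = 0.94·6.1969 = 5.8251 kWh/t
P = W·T = 5.8251·1838.8 = 10711.1 kW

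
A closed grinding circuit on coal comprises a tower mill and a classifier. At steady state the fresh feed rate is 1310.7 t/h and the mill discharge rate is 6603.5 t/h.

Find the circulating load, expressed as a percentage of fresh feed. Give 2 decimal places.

CL = 403.81 %

Steady state: M = F + R.
R = M − F = 6603.5 − 1310.7 = 5292.8 t/h
CL = 100·R/F = 100·5292.8/1310.7 = 403.81 %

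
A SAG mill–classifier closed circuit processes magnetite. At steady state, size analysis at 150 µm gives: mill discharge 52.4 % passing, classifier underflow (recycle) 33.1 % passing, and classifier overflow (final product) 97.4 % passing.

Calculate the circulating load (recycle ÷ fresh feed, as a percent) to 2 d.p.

CL = 233.16 %

Let r = R/F. Size balance at 150 µm:
d + r·d = r·u + o → r(d−u) = o−d
r = (97.4 − 52.4)/(52.4 − 33.1) = 45.0/19.3 = 2.3316
CL = 100·r = 233.16 %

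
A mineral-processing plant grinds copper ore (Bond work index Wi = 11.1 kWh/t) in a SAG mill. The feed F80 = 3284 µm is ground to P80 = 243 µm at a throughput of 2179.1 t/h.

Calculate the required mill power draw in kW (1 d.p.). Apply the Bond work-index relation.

P = 11295.8 kW

Bond: W = 10·Wi·(1/√P80 − 1/√F80)
W = 10·11.1·(1/√243 − 1/√3284) = 10·11.1·(0.046700) = 5.1837 kWh/t
P_mill = W·ṁ = 5.1837·2179.1 = 11295.8 kW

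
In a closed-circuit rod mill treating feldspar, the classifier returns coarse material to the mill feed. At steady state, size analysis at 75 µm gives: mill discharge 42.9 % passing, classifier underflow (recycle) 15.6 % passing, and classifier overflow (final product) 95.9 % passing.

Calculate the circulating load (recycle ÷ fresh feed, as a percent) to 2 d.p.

CL = 194.14 %

Mass balance on the −75 µm fraction:
(1+r)d = ru + o → r = (o−d)/(d−u)
r = (95.9 − 42.9)/(42.9 − 15.6) = 53.0/27.3 = 1.9414
CL = 100·r = 194.14 %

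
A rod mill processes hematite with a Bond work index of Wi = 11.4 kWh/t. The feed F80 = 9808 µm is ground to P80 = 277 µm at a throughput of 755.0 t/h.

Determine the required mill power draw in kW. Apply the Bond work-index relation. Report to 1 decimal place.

P = 4302.4 kW

W_Bond = 10·Wi·(1/√P₈₀ − 1/√F₈₀)
W = 10·11.4·(1/√277 − 1/√9808) = 10·11.4·(0.049987) = 5.6985 kWh/t
P_mill = W·ṁ = 5.6985·755.0 = 4302.4 kW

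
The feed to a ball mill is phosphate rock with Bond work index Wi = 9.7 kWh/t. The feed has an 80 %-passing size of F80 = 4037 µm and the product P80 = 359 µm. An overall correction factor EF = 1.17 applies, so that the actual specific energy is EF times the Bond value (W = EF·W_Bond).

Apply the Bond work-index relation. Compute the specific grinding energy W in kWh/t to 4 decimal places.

W = 10 Wi (1/√P80 − 1/√F80)  [Bond]
1/√359 = 0.052778;  1/√4037 = 0.015739
W = 10·9.7·(0.052778 − 0.015739) = 3.5928 kWh/t
Apply correction: 3.5928 × 1.17 = 4.2036 kWh/t

W = 4.2036 kWh/t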